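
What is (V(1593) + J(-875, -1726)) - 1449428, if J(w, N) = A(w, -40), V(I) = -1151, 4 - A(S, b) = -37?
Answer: -1450538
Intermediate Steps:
A(S, b) = 41 (A(S, b) = 4 - 1*(-37) = 4 + 37 = 41)
J(w, N) = 41
(V(1593) + J(-875, -1726)) - 1449428 = (-1151 + 41) - 1449428 = -1110 - 1449428 = -1450538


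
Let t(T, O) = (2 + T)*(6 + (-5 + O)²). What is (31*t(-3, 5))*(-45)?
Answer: 8370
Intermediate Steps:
(31*t(-3, 5))*(-45) = (31*(12 + 2*(-5 + 5)² + 6*(-3) - 3*(-5 + 5)²))*(-45) = (31*(12 + 2*0² - 18 - 3*0²))*(-45) = (31*(12 + 2*0 - 18 - 3*0))*(-45) = (31*(12 + 0 - 18 + 0))*(-45) = (31*(-6))*(-45) = -186*(-45) = 8370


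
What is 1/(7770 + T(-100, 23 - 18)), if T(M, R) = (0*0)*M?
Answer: 1/7770 ≈ 0.00012870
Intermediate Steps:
T(M, R) = 0 (T(M, R) = 0*M = 0)
1/(7770 + T(-100, 23 - 18)) = 1/(7770 + 0) = 1/7770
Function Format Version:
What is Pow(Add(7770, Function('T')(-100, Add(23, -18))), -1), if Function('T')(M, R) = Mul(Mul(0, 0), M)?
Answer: Rational(1, 7770) ≈ 0.00012870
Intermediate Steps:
Function('T')(M, R) = 0 (Function('T')(M, R) = Mul(0, M) = 0)
Pow(Add(7770, Function('T')(-100, Add(23, -18))), -1) = Pow(Add(7770, 0), -1) = Pow(7770, -1) = Rational(1, 7770)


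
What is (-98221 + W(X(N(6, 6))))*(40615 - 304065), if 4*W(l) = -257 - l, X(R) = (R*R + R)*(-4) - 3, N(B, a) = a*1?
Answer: 25881986625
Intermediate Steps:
N(B, a) = a
X(R) = -3 - 4*R - 4*R² (X(R) = (R² + R)*(-4) - 3 = (R + R²)*(-4) - 3 = (-4*R - 4*R²) - 3 = -3 - 4*R - 4*R²)
W(l) = -257/4 - l/4 (W(l) = (-257 - l)/4 = -257/4 - l/4)
(-98221 + W(X(N(6, 6))))*(40615 - 304065) = (-98221 + (-257/4 - (-3 - 4*6 - 4*6²)/4))*(40615 - 304065) = (-98221 + (-257/4 - (-3 - 24 - 4*36)/4))*(-263450) = (-98221 + (-257/4 - (-3 - 24 - 144)/4))*(-263450) = (-98221 + (-257/4 - ¼*(-171)))*(-263450) = (-98221 + (-257/4 + 171/4))*(-263450) = (-98221 - 43/2)*(-263450) = -196485/2*(-263450) = 25881986625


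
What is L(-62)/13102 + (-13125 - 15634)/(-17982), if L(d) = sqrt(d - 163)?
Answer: 28759/17982 + 15*I/13102 ≈ 1.5993 + 0.0011449*I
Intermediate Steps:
L(d) = sqrt(-163 + d)
L(-62)/13102 + (-13125 - 15634)/(-17982) = sqrt(-163 - 62)/13102 + (-13125 - 15634)/(-17982) = sqrt(-225)*(1/13102) - 28759*(-1/17982) = (15*I)*(1/13102) + 28759/17982 = 15*I/13102 + 28759/17982 = 28759/17982 + 15*I/13102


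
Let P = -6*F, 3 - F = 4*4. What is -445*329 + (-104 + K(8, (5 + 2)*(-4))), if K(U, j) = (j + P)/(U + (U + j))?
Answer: -879079/6 ≈ -1.4651e+5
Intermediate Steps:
F = -13 (F = 3 - 4*4 = 3 - 1*16 = 3 - 16 = -13)
P = 78 (P = -6*(-13) = 78)
K(U, j) = (78 + j)/(j + 2*U) (K(U, j) = (j + 78)/(U + (U + j)) = (78 + j)/(j + 2*U))
-445*329 + (-104 + K(8, (5 + 2)*(-4))) = -445*329 + (-104 + (78 + (5 + 2)*(-4))/((5 + 2)*(-4) + 2*8)) = -146405 + (-104 + (78 + 7*(-4))/(7*(-4) + 16)) = -146405 + (-104 + (78 - 28)/(-28 + 16)) = -146405 + (-104 + 50/(-12)) = -146405 + (-104 - 1/12*50) = -146405 + (-104 - 25/6) = -146405 - 649/6 = -879079/6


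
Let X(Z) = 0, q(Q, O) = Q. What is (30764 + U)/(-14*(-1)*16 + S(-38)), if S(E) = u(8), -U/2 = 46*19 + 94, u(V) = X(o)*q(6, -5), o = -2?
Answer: 7207/56 ≈ 128.70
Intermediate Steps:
u(V) = 0 (u(V) = 0*6 = 0)
U = -1936 (U = -2*(46*19 + 94) = -2*(874 + 94) = -2*968 = -1936)
S(E) = 0
(30764 + U)/(-14*(-1)*16 + S(-38)) = (30764 - 1936)/(-14*(-1)*16 + 0) = 28828/(14*16 + 0) = 28828/(224 + 0) = 28828/224 = 28828*(1/224) = 7207/56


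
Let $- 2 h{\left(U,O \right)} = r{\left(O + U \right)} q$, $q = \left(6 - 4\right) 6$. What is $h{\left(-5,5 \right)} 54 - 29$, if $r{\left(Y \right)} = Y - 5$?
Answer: $1591$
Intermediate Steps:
$r{\left(Y \right)} = -5 + Y$
$q = 12$ ($q = 2 \cdot 6 = 12$)
$h{\left(U,O \right)} = 30 - 6 O - 6 U$ ($h{\left(U,O \right)} = - \frac{\left(-5 + \left(O + U\right)\right) 12}{2} = - \frac{\left(-5 + O + U\right) 12}{2} = - \frac{-60 + 12 O + 12 U}{2} = 30 - 6 O - 6 U$)
$h{\left(-5,5 \right)} 54 - 29 = \left(30 - 30 - -30\right) 54 - 29 = \left(30 - 30 + 30\right) 54 - 29 = 30 \cdot 54 - 29 = 1620 - 29 = 1591$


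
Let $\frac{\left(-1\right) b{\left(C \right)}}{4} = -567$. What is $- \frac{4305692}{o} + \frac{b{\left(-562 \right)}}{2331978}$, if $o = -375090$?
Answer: $\frac{836802476908}{72891802335} \approx 11.48$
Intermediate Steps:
$b{\left(C \right)} = 2268$ ($b{\left(C \right)} = \left(-4\right) \left(-567\right) = 2268$)
$- \frac{4305692}{o} + \frac{b{\left(-562 \right)}}{2331978} = - \frac{4305692}{-375090} + \frac{2268}{2331978} = \left(-4305692\right) \left(- \frac{1}{375090}\right) + 2268 \cdot \frac{1}{2331978} = \frac{2152846}{187545} + \frac{378}{388663} = \frac{836802476908}{72891802335}$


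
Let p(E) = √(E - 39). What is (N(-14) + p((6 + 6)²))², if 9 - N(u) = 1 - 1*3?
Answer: (11 + √105)² ≈ 451.43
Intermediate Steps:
N(u) = 11 (N(u) = 9 - (1 - 1*3) = 9 - (1 - 3) = 9 - 1*(-2) = 9 + 2 = 11)
p(E) = √(-39 + E)
(N(-14) + p((6 + 6)²))² = (11 + √(-39 + (6 + 6)²))² = (11 + √(-39 + 12²))² = (11 + √(-39 + 144))² = (11 + √105)²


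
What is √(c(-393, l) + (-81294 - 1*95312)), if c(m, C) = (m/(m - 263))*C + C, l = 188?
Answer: I*√1185477321/82 ≈ 419.89*I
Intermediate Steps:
c(m, C) = C + C*m/(-263 + m) (c(m, C) = (m/(-263 + m))*C + C = C*m/(-263 + m) + C = C + C*m/(-263 + m))
√(c(-393, l) + (-81294 - 1*95312)) = √(188*(-263 + 2*(-393))/(-263 - 393) + (-81294 - 1*95312)) = √(188*(-263 - 786)/(-656) + (-81294 - 95312)) = √(188*(-1/656)*(-1049) - 176606) = √(49303/164 - 176606) = √(-28914081/164) = I*√1185477321/82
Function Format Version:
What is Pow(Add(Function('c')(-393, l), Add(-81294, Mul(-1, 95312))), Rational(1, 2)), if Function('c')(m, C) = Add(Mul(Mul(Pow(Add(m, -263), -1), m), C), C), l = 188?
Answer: Mul(Rational(1, 82), I, Pow(1185477321, Rational(1, 2))) ≈ Mul(419.89, I)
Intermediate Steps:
Function('c')(m, C) = Add(C, Mul(C, m, Pow(Add(-263, m), -1))) (Function('c')(m, C) = Add(Mul(Mul(Pow(Add(-263, m), -1), m), C), C) = Add(Mul(Mul(m, Pow(Add(-263, m), -1)), C), C) = Add(Mul(C, m, Pow(Add(-263, m), -1)), C) = Add(C, Mul(C, m, Pow(Add(-263, m), -1))))
Pow(Add(Function('c')(-393, l), Add(-81294, Mul(-1, 95312))), Rational(1, 2)) = Pow(Add(Mul(188, Pow(Add(-263, -393), -1), Add(-263, Mul(2, -393))), Add(-81294, Mul(-1, 95312))), Rational(1, 2)) = Pow(Add(Mul(188, Pow(-656, -1), Add(-263, -786)), Add(-81294, -95312)), Rational(1, 2)) = Pow(Add(Mul(188, Rational(-1, 656), -1049), -176606), Rational(1, 2)) = Pow(Add(Rational(49303, 164), -176606), Rational(1, 2)) = Pow(Rational(-28914081, 164), Rational(1, 2)) = Mul(Rational(1, 82), I, Pow(1185477321, Rational(1, 2)))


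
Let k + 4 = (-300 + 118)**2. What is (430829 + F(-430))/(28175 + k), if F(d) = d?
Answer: 18713/2665 ≈ 7.0218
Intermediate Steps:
k = 33120 (k = -4 + (-300 + 118)**2 = -4 + (-182)**2 = -4 + 33124 = 33120)
(430829 + F(-430))/(28175 + k) = (430829 - 430)/(28175 + 33120) = 430399/61295 = 430399*(1/61295) = 18713/2665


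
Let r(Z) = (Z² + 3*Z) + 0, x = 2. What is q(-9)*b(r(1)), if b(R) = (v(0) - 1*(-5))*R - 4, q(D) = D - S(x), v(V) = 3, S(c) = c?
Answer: -308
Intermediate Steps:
r(Z) = Z² + 3*Z
q(D) = -2 + D (q(D) = D - 1*2 = D - 2 = -2 + D)
b(R) = -4 + 8*R (b(R) = (3 - 1*(-5))*R - 4 = (3 + 5)*R - 4 = 8*R - 4 = -4 + 8*R)
q(-9)*b(r(1)) = (-2 - 9)*(-4 + 8*(1*(3 + 1))) = -11*(-4 + 8*(1*4)) = -11*(-4 + 8*4) = -11*(-4 + 32) = -11*28 = -308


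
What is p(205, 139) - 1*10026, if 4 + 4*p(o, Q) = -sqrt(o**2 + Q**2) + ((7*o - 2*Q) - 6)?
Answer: -38957/4 - sqrt(61346)/4 ≈ -9801.2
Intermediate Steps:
p(o, Q) = -5/2 - Q/2 - sqrt(Q**2 + o**2)/4 + 7*o/4 (p(o, Q) = -1 + (-sqrt(o**2 + Q**2) + ((7*o - 2*Q) - 6))/4 = -1 + (-sqrt(Q**2 + o**2) + ((-2*Q + 7*o) - 6))/4 = -1 + (-sqrt(Q**2 + o**2) + (-6 - 2*Q + 7*o))/4 = -1 + (-6 - sqrt(Q**2 + o**2) - 2*Q + 7*o)/4 = -1 + (-3/2 - Q/2 - sqrt(Q**2 + o**2)/4 + 7*o/4) = -5/2 - Q/2 - sqrt(Q**2 + o**2)/4 + 7*o/4)
p(205, 139) - 1*10026 = (-5/2 - 1/2*139 - sqrt(139**2 + 205**2)/4 + (7/4)*205) - 1*10026 = (-5/2 - 139/2 - sqrt(19321 + 42025)/4 + 1435/4) - 10026 = (-5/2 - 139/2 - sqrt(61346)/4 + 1435/4) - 10026 = (1147/4 - sqrt(61346)/4) - 10026 = -38957/4 - sqrt(61346)/4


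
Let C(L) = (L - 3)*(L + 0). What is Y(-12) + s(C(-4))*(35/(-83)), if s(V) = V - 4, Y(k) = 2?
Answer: -674/83 ≈ -8.1205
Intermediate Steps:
C(L) = L*(-3 + L) (C(L) = (-3 + L)*L = L*(-3 + L))
s(V) = -4 + V
Y(-12) + s(C(-4))*(35/(-83)) = 2 + (-4 - 4*(-3 - 4))*(35/(-83)) = 2 + (-4 - 4*(-7))*(35*(-1/83)) = 2 + (-4 + 28)*(-35/83) = 2 + 24*(-35/83) = 2 - 840/83 = -674/83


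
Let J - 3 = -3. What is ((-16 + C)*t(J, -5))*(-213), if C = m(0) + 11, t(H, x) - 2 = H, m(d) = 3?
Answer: 852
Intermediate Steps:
J = 0 (J = 3 - 3 = 0)
t(H, x) = 2 + H
C = 14 (C = 3 + 11 = 14)
((-16 + C)*t(J, -5))*(-213) = ((-16 + 14)*(2 + 0))*(-213) = -2*2*(-213) = -4*(-213) = 852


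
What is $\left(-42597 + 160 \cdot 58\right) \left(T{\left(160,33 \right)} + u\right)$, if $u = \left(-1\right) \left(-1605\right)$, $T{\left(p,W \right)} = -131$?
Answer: $-49109258$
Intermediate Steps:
$u = 1605$
$\left(-42597 + 160 \cdot 58\right) \left(T{\left(160,33 \right)} + u\right) = \left(-42597 + 160 \cdot 58\right) \left(-131 + 1605\right) = \left(-42597 + 9280\right) 1474 = \left(-33317\right) 1474 = -49109258$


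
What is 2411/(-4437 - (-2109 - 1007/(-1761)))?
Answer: -4245771/4100615 ≈ -1.0354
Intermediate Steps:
2411/(-4437 - (-2109 - 1007/(-1761))) = 2411/(-4437 - (-2109 - 1007*(-1/1761))) = 2411/(-4437 - (-2109 + 1007/1761)) = 2411/(-4437 - 1*(-3712942/1761)) = 2411/(-4437 + 3712942/1761) = 2411/(-4100615/1761) = 2411*(-1761/4100615) = -4245771/4100615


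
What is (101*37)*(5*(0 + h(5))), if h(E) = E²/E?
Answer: 93425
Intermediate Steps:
h(E) = E
(101*37)*(5*(0 + h(5))) = (101*37)*(5*(0 + 5)) = 3737*(5*5) = 3737*25 = 93425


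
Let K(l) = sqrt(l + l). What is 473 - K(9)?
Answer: 473 - 3*sqrt(2) ≈ 468.76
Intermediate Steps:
K(l) = sqrt(2)*sqrt(l) (K(l) = sqrt(2*l) = sqrt(2)*sqrt(l))
473 - K(9) = 473 - sqrt(2)*sqrt(9) = 473 - sqrt(2)*3 = 473 - 3*sqrt(2)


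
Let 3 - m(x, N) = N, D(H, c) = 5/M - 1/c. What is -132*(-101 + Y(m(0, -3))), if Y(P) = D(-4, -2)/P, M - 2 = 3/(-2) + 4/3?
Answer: 13261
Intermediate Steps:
M = 11/6 (M = 2 + (3/(-2) + 4/3) = 2 + (3*(-½) + 4*(⅓)) = 2 + (-3/2 + 4/3) = 2 - ⅙ = 11/6 ≈ 1.8333)
D(H, c) = 30/11 - 1/c (D(H, c) = 5/(11/6) - 1/c = 5*(6/11) - 1/c = 30/11 - 1/c)
m(x, N) = 3 - N
Y(P) = 71/(22*P) (Y(P) = (30/11 - 1/(-2))/P = (30/11 - 1*(-½))/P = (30/11 + ½)/P = 71/(22*P))
-132*(-101 + Y(m(0, -3))) = -132*(-101 + 71/(22*(3 - 1*(-3)))) = -132*(-101 + 71/(22*(3 + 3))) = -132*(-101 + (71/22)/6) = -132*(-101 + (71/22)*(⅙)) = -132*(-101 + 71/132) = -132*(-13261/132) = 13261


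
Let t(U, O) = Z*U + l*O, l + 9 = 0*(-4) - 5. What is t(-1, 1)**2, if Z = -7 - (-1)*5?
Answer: 144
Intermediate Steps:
Z = -2 (Z = -7 - 1*(-5) = -7 + 5 = -2)
l = -14 (l = -9 + (0*(-4) - 5) = -9 + (0 - 5) = -9 - 5 = -14)
t(U, O) = -14*O - 2*U (t(U, O) = -2*U - 14*O = -14*O - 2*U)
t(-1, 1)**2 = (-14*1 - 2*(-1))**2 = (-14 + 2)**2 = (-12)**2 = 144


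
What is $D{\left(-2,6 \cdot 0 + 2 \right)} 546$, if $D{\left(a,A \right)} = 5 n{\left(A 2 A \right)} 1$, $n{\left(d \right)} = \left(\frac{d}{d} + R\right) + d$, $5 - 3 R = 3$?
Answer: $26390$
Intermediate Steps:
$R = \frac{2}{3}$ ($R = \frac{5}{3} - 1 = \frac{2}{3} \approx 0.66667$)
$n{\left(d \right)} = \frac{5}{3} + d$ ($n{\left(d \right)} = \left(\frac{d}{d} + \frac{2}{3}\right) + d = \left(1 + \frac{2}{3}\right) + d = \frac{5}{3} + d$)
$D{\left(a,A \right)} = \frac{25}{3} + 10 A^{2}$ ($D{\left(a,A \right)} = 5 \left(\frac{5}{3} + A 2 A\right) 1 = 5 \left(\frac{5}{3} + 2 A A\right) 1 = 5 \left(\frac{5}{3} + 2 A^{2}\right) 1 = \left(\frac{25}{3} + 10 A^{2}\right) 1 = \frac{25}{3} + 10 A^{2}$)
$D{\left(-2,6 \cdot 0 + 2 \right)} 546 = \left(\frac{25}{3} + 10 \left(6 \cdot 0 + 2\right)^{2}\right) 546 = \left(\frac{25}{3} + 10 \left(0 + 2\right)^{2}\right) 546 = \left(\frac{25}{3} + 10 \cdot 2^{2}\right) 546 = \left(\frac{25}{3} + 10 \cdot 4\right) 546 = \left(\frac{25}{3} + 40\right) 546 = \frac{145}{3} \cdot 546 = 26390$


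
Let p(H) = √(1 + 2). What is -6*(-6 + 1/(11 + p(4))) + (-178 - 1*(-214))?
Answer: 4215/59 + 3*√3/59 ≈ 71.529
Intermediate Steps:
p(H) = √3
-6*(-6 + 1/(11 + p(4))) + (-178 - 1*(-214)) = -6*(-6 + 1/(11 + √3)) + (-178 - 1*(-214)) = (36 - 6/(11 + √3)) + (-178 + 214) = (36 - 6/(11 + √3)) + 36 = 72 - 6/(11 + √3)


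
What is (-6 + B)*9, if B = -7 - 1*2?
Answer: -135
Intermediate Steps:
B = -9 (B = -7 - 2 = -9)
(-6 + B)*9 = (-6 - 9)*9 = -15*9 = -135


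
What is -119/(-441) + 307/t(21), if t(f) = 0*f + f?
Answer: 134/9 ≈ 14.889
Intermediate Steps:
t(f) = f (t(f) = 0 + f = f)
-119/(-441) + 307/t(21) = -119/(-441) + 307/21 = -119*(-1/441) + 307*(1/21) = 17/63 + 307/21 = 134/9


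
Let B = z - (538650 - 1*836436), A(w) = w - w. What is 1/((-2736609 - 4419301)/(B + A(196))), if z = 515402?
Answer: -406594/3577955 ≈ -0.11364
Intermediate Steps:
A(w) = 0
B = 813188 (B = 515402 - (538650 - 1*836436) = 515402 - (538650 - 836436) = 515402 - 1*(-297786) = 515402 + 297786 = 813188)
1/((-2736609 - 4419301)/(B + A(196))) = 1/((-2736609 - 4419301)/(813188 + 0)) = 1/(-7155910/813188) = 1/(-7155910*1/813188) = 1/(-3577955/406594) = -406594/3577955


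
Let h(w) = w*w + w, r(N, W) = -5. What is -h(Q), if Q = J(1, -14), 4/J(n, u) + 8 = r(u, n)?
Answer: 36/169 ≈ 0.21302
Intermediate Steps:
J(n, u) = -4/13 (J(n, u) = 4/(-8 - 5) = 4/(-13) = 4*(-1/13) = -4/13)
Q = -4/13 ≈ -0.30769
h(w) = w + w² (h(w) = w² + w = w + w²)
-h(Q) = -(-4)*(1 - 4/13)/13 = -(-4)*9/(13*13) = -1*(-36/169) = 36/169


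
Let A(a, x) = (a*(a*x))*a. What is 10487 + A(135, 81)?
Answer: 199300862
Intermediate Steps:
A(a, x) = x*a³ (A(a, x) = (x*a²)*a = x*a³)
10487 + A(135, 81) = 10487 + 81*135³ = 10487 + 81*2460375 = 10487 + 199290375 = 199300862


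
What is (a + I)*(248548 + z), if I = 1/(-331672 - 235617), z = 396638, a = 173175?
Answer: 63383248500928764/567289 ≈ 1.1173e+11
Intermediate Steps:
I = -1/567289 (I = 1/(-567289) = -1/567289 ≈ -1.7628e-6)
(a + I)*(248548 + z) = (173175 - 1/567289)*(248548 + 396638) = (98240272574/567289)*645186 = 63383248500928764/567289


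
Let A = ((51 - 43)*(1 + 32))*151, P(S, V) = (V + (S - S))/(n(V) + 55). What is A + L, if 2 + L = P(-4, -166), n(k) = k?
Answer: 4424848/111 ≈ 39864.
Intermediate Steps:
P(S, V) = V/(55 + V) (P(S, V) = (V + (S - S))/(V + 55) = (V + 0)/(55 + V) = V/(55 + V))
A = 39864 (A = (8*33)*151 = 264*151 = 39864)
L = -56/111 (L = -2 - 166/(55 - 166) = -2 - 166/(-111) = -2 - 166*(-1/111) = -2 + 166/111 = -56/111 ≈ -0.50450)
A + L = 39864 - 56/111 = 4424848/111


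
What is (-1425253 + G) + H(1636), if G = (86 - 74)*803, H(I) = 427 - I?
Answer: -1416826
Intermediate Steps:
G = 9636 (G = 12*803 = 9636)
(-1425253 + G) + H(1636) = (-1425253 + 9636) + (427 - 1*1636) = -1415617 + (427 - 1636) = -1415617 - 1209 = -1416826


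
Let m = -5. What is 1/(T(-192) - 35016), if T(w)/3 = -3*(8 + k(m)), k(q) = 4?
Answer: -1/35124 ≈ -2.8471e-5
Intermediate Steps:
T(w) = -108 (T(w) = 3*(-3*(8 + 4)) = 3*(-3*12) = 3*(-36) = -108)
1/(T(-192) - 35016) = 1/(-108 - 35016) = 1/(-35124) = -1/35124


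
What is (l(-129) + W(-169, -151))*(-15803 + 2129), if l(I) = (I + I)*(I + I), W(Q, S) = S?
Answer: -908131362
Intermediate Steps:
l(I) = 4*I² (l(I) = (2*I)*(2*I) = 4*I²)
(l(-129) + W(-169, -151))*(-15803 + 2129) = (4*(-129)² - 151)*(-15803 + 2129) = (4*16641 - 151)*(-13674) = (66564 - 151)*(-13674) = 66413*(-13674) = -908131362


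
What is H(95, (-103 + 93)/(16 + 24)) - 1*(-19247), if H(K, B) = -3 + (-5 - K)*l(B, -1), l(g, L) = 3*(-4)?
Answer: 20444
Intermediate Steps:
l(g, L) = -12
H(K, B) = 57 + 12*K (H(K, B) = -3 + (-5 - K)*(-12) = -3 + (60 + 12*K) = 57 + 12*K)
H(95, (-103 + 93)/(16 + 24)) - 1*(-19247) = (57 + 12*95) - 1*(-19247) = (57 + 1140) + 19247 = 1197 + 19247 = 20444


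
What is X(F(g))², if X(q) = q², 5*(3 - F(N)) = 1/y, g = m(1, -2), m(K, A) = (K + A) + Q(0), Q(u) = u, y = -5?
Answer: 33362176/390625 ≈ 85.407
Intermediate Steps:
m(K, A) = A + K (m(K, A) = (K + A) + 0 = (A + K) + 0 = A + K)
g = -1 (g = -2 + 1 = -1)
F(N) = 76/25 (F(N) = 3 - ⅕/(-5) = 3 - ⅕*(-⅕) = 3 + 1/25 = 76/25)
X(F(g))² = ((76/25)²)² = (5776/625)² = 33362176/390625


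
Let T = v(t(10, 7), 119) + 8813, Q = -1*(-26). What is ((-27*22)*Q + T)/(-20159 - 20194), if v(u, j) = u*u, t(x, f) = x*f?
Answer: 577/13451 ≈ 0.042896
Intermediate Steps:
t(x, f) = f*x
Q = 26
v(u, j) = u**2
T = 13713 (T = (7*10)**2 + 8813 = 70**2 + 8813 = 4900 + 8813 = 13713)
((-27*22)*Q + T)/(-20159 - 20194) = (-27*22*26 + 13713)/(-20159 - 20194) = (-594*26 + 13713)/(-40353) = (-15444 + 13713)*(-1/40353) = -1731*(-1/40353) = 577/13451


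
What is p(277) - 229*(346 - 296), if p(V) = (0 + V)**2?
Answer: 65279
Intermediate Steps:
p(V) = V**2
p(277) - 229*(346 - 296) = 277**2 - 229*(346 - 296) = 76729 - 229*50 = 76729 - 1*11450 = 76729 - 11450 = 65279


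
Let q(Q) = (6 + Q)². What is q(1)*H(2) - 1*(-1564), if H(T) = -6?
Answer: 1270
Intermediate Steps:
q(1)*H(2) - 1*(-1564) = (6 + 1)²*(-6) - 1*(-1564) = 7²*(-6) + 1564 = 49*(-6) + 1564 = -294 + 1564 = 1270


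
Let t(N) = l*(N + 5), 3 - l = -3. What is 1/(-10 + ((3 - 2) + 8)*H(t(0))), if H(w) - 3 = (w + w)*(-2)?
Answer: -1/1063 ≈ -0.00094073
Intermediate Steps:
l = 6 (l = 3 - 1*(-3) = 3 + 3 = 6)
t(N) = 30 + 6*N (t(N) = 6*(N + 5) = 6*(5 + N) = 30 + 6*N)
H(w) = 3 - 4*w (H(w) = 3 + (w + w)*(-2) = 3 + (2*w)*(-2) = 3 - 4*w)
1/(-10 + ((3 - 2) + 8)*H(t(0))) = 1/(-10 + ((3 - 2) + 8)*(3 - 4*(30 + 6*0))) = 1/(-10 + (1 + 8)*(3 - 4*(30 + 0))) = 1/(-10 + 9*(3 - 4*30)) = 1/(-10 + 9*(3 - 120)) = 1/(-10 + 9*(-117)) = 1/(-10 - 1053) = 1/(-1063) = -1/1063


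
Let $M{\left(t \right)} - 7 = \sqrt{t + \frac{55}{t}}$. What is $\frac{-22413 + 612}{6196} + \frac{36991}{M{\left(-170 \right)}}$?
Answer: $\frac{54386134111}{46203572} - \frac{36991 i \sqrt{196894}}{7457} \approx 1177.1 - 2201.1 i$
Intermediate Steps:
$M{\left(t \right)} = 7 + \sqrt{t + \frac{55}{t}}$
$\frac{-22413 + 612}{6196} + \frac{36991}{M{\left(-170 \right)}} = \frac{-22413 + 612}{6196} + \frac{36991}{7 + \sqrt{-170 + \frac{55}{-170}}} = \left(-21801\right) \frac{1}{6196} + \frac{36991}{7 + \sqrt{-170 + 55 \left(- \frac{1}{170}\right)}} = - \frac{21801}{6196} + \frac{36991}{7 + \sqrt{-170 - \frac{11}{34}}} = - \frac{21801}{6196} + \frac{36991}{7 + \sqrt{- \frac{5791}{34}}} = - \frac{21801}{6196} + \frac{36991}{7 + \frac{i \sqrt{196894}}{34}}$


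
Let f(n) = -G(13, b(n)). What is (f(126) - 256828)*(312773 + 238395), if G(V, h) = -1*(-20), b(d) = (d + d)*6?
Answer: -141566398464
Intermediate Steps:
b(d) = 12*d (b(d) = (2*d)*6 = 12*d)
G(V, h) = 20
f(n) = -20 (f(n) = -1*20 = -20)
(f(126) - 256828)*(312773 + 238395) = (-20 - 256828)*(312773 + 238395) = -256848*551168 = -141566398464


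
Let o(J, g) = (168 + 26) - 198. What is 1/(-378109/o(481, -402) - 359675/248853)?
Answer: 995412/94092120277 ≈ 1.0579e-5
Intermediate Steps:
o(J, g) = -4 (o(J, g) = 194 - 198 = -4)
1/(-378109/o(481, -402) - 359675/248853) = 1/(-378109/(-4) - 359675/248853) = 1/(-378109*(-1/4) - 359675*1/248853) = 1/(378109/4 - 359675/248853) = 1/(94092120277/995412) = 995412/94092120277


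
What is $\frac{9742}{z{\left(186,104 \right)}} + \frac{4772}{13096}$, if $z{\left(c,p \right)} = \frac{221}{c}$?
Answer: $\frac{5932790941}{723554} \approx 8199.5$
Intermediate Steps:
$\frac{9742}{z{\left(186,104 \right)}} + \frac{4772}{13096} = \frac{9742}{221 \cdot \frac{1}{186}} + \frac{4772}{13096} = \frac{9742}{221 \cdot \frac{1}{186}} + 4772 \cdot \frac{1}{13096} = \frac{9742}{\frac{221}{186}} + \frac{1193}{3274} = 9742 \cdot \frac{186}{221} + \frac{1193}{3274} = \frac{1812012}{221} + \frac{1193}{3274} = \frac{5932790941}{723554}$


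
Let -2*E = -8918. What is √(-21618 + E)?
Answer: I*√17159 ≈ 130.99*I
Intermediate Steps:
E = 4459 (E = -½*(-8918) = 4459)
√(-21618 + E) = √(-21618 + 4459) = √(-17159) = I*√17159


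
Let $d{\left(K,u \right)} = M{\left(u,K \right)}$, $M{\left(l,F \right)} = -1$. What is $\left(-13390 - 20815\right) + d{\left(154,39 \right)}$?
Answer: $-34206$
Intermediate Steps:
$d{\left(K,u \right)} = -1$
$\left(-13390 - 20815\right) + d{\left(154,39 \right)} = \left(-13390 - 20815\right) - 1 = -34205 - 1 = -34206$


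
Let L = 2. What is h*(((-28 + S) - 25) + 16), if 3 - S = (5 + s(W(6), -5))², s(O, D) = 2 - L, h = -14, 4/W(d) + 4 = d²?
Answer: 826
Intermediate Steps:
W(d) = 4/(-4 + d²)
s(O, D) = 0 (s(O, D) = 2 - 1*2 = 2 - 2 = 0)
S = -22 (S = 3 - (5 + 0)² = 3 - 1*5² = 3 - 1*25 = 3 - 25 = -22)
h*(((-28 + S) - 25) + 16) = -14*(((-28 - 22) - 25) + 16) = -14*((-50 - 25) + 16) = -14*(-75 + 16) = -14*(-59) = 826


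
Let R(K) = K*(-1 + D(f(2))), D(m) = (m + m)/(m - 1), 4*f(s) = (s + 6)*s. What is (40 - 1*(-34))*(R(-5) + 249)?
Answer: 53428/3 ≈ 17809.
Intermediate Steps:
f(s) = s*(6 + s)/4 (f(s) = ((s + 6)*s)/4 = ((6 + s)*s)/4 = (s*(6 + s))/4 = s*(6 + s)/4)
D(m) = 2*m/(-1 + m) (D(m) = (2*m)/(-1 + m) = 2*m/(-1 + m))
R(K) = 5*K/3 (R(K) = K*(-1 + 2*((¼)*2*(6 + 2))/(-1 + (¼)*2*(6 + 2))) = K*(-1 + 2*((¼)*2*8)/(-1 + (¼)*2*8)) = K*(-1 + 2*4/(-1 + 4)) = K*(-1 + 2*4/3) = K*(-1 + 2*4*(⅓)) = K*(-1 + 8/3) = K*(5/3) = 5*K/3)
(40 - 1*(-34))*(R(-5) + 249) = (40 - 1*(-34))*((5/3)*(-5) + 249) = (40 + 34)*(-25/3 + 249) = 74*(722/3) = 53428/3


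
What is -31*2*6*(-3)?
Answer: 1116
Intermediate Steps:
-31*2*6*(-3) = -372*(-3) = -31*(-36) = 1116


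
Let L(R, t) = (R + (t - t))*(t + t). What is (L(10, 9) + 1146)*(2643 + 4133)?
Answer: 8984976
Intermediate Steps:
L(R, t) = 2*R*t (L(R, t) = (R + 0)*(2*t) = R*(2*t) = 2*R*t)
(L(10, 9) + 1146)*(2643 + 4133) = (2*10*9 + 1146)*(2643 + 4133) = (180 + 1146)*6776 = 1326*6776 = 8984976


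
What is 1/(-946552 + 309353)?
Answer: -1/637199 ≈ -1.5694e-6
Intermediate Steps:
1/(-946552 + 309353) = 1/(-637199) = -1/637199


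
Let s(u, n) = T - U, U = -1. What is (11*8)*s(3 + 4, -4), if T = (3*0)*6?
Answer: 88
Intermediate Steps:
T = 0 (T = 0*6 = 0)
s(u, n) = 1 (s(u, n) = 0 - 1*(-1) = 0 + 1 = 1)
(11*8)*s(3 + 4, -4) = (11*8)*1 = 88*1 = 88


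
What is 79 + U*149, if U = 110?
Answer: 16469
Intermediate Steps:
79 + U*149 = 79 + 110*149 = 79 + 16390 = 16469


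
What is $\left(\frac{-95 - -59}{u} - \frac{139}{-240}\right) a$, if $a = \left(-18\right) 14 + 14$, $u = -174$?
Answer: $- \frac{651049}{3480} \approx -187.08$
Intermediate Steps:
$a = -238$ ($a = -252 + 14 = -238$)
$\left(\frac{-95 - -59}{u} - \frac{139}{-240}\right) a = \left(\frac{-95 - -59}{-174} - \frac{139}{-240}\right) \left(-238\right) = \left(\left(-95 + 59\right) \left(- \frac{1}{174}\right) - - \frac{139}{240}\right) \left(-238\right) = \left(\left(-36\right) \left(- \frac{1}{174}\right) + \frac{139}{240}\right) \left(-238\right) = \left(\frac{6}{29} + \frac{139}{240}\right) \left(-238\right) = \frac{5471}{6960} \left(-238\right) = - \frac{651049}{3480}$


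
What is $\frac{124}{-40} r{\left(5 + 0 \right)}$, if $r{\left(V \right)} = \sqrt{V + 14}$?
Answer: $- \frac{31 \sqrt{19}}{10} \approx -13.513$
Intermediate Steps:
$r{\left(V \right)} = \sqrt{14 + V}$
$\frac{124}{-40} r{\left(5 + 0 \right)} = \frac{124}{-40} \sqrt{14 + \left(5 + 0\right)} = 124 \left(- \frac{1}{40}\right) \sqrt{14 + 5} = - \frac{31 \sqrt{19}}{10}$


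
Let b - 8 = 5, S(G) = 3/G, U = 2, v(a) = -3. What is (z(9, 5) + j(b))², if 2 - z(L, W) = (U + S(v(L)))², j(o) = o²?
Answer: 28900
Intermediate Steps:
b = 13 (b = 8 + 5 = 13)
z(L, W) = 1 (z(L, W) = 2 - (2 + 3/(-3))² = 2 - (2 + 3*(-⅓))² = 2 - (2 - 1)² = 2 - 1*1² = 2 - 1*1 = 2 - 1 = 1)
(z(9, 5) + j(b))² = (1 + 13²)² = (1 + 169)² = 170² = 28900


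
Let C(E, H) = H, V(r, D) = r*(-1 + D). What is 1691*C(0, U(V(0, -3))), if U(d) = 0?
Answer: 0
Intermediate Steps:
1691*C(0, U(V(0, -3))) = 1691*0 = 0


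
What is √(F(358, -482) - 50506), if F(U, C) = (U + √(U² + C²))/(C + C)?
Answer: √(-11733842222 - 482*√90122)/482 ≈ 224.74*I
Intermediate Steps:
F(U, C) = (U + √(C² + U²))/(2*C) (F(U, C) = (U + √(C² + U²))/((2*C)) = (U + √(C² + U²))*(1/(2*C)) = (U + √(C² + U²))/(2*C))
√(F(358, -482) - 50506) = √((½)*(358 + √((-482)² + 358²))/(-482) - 50506) = √((½)*(-1/482)*(358 + √(232324 + 128164)) - 50506) = √((½)*(-1/482)*(358 + √360488) - 50506) = √((½)*(-1/482)*(358 + 2*√90122) - 50506) = √((-179/482 - √90122/482) - 50506) = √(-24344071/482 - √90122/482)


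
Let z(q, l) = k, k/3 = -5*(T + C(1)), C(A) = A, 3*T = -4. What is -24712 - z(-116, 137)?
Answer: -24717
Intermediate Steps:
T = -4/3 (T = (1/3)*(-4) = -4/3 ≈ -1.3333)
k = 5 (k = 3*(-5*(-4/3 + 1)) = 3*(-5*(-1/3)) = 3*(5/3) = 5)
z(q, l) = 5
-24712 - z(-116, 137) = -24712 - 1*5 = -24712 - 5 = -24717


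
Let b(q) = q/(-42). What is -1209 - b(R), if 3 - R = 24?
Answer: -2419/2 ≈ -1209.5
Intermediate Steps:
R = -21 (R = 3 - 1*24 = 3 - 24 = -21)
b(q) = -q/42 (b(q) = q*(-1/42) = -q/42)
-1209 - b(R) = -1209 - (-1)*(-21)/42 = -1209 - 1*1/2 = -1209 - 1/2 = -2419/2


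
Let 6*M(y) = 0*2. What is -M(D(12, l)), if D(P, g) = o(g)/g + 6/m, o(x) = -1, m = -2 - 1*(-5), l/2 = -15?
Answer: 0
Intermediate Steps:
l = -30 (l = 2*(-15) = -30)
m = 3 (m = -2 + 5 = 3)
D(P, g) = 2 - 1/g (D(P, g) = -1/g + 6/3 = -1/g + 6*(⅓) = -1/g + 2 = 2 - 1/g)
M(y) = 0 (M(y) = (0*2)/6 = (⅙)*0 = 0)
-M(D(12, l)) = -1*0 = 0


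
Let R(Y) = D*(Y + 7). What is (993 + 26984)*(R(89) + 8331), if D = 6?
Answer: 249191139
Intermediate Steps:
R(Y) = 42 + 6*Y (R(Y) = 6*(Y + 7) = 6*(7 + Y) = 42 + 6*Y)
(993 + 26984)*(R(89) + 8331) = (993 + 26984)*((42 + 6*89) + 8331) = 27977*((42 + 534) + 8331) = 27977*(576 + 8331) = 27977*8907 = 249191139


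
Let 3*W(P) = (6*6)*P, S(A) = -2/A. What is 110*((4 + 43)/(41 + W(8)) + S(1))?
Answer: -24970/137 ≈ -182.26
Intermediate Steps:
W(P) = 12*P (W(P) = ((6*6)*P)/3 = (36*P)/3 = 12*P)
110*((4 + 43)/(41 + W(8)) + S(1)) = 110*((4 + 43)/(41 + 12*8) - 2/1) = 110*(47/(41 + 96) - 2*1) = 110*(47/137 - 2) = 110*(-227/137) = -24970/137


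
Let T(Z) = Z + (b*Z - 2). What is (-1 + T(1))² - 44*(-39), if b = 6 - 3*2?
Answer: 1720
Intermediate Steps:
b = 0 (b = 6 - 6 = 0)
T(Z) = -2 + Z (T(Z) = Z + (0*Z - 2) = Z + (0 - 2) = Z - 2 = -2 + Z)
(-1 + T(1))² - 44*(-39) = (-1 + (-2 + 1))² - 44*(-39) = (-1 - 1)² + 1716 = (-2)² + 1716 = 4 + 1716 = 1720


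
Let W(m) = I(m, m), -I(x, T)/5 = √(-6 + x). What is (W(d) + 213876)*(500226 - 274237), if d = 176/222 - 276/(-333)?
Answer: 48333623364 - 10169505*I*√74/37 ≈ 4.8334e+10 - 2.3644e+6*I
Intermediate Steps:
d = 60/37 (d = 176*(1/222) - 276*(-1/333) = 88/111 + 92/111 = 60/37 ≈ 1.6216)
I(x, T) = -5*√(-6 + x)
W(m) = -5*√(-6 + m)
(W(d) + 213876)*(500226 - 274237) = (-5*√(-6 + 60/37) + 213876)*(500226 - 274237) = (-45*I*√74/37 + 213876)*225989 = (213876 - 45*I*√74/37)*225989 = 48333623364 - 10169505*I*√74/37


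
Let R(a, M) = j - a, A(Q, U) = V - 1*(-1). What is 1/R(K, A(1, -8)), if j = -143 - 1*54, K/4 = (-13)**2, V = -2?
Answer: -1/873 ≈ -0.0011455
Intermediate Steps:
K = 676 (K = 4*(-13)**2 = 4*169 = 676)
A(Q, U) = -1 (A(Q, U) = -2 - 1*(-1) = -2 + 1 = -1)
j = -197 (j = -143 - 54 = -197)
R(a, M) = -197 - a
1/R(K, A(1, -8)) = 1/(-197 - 1*676) = 1/(-197 - 676) = 1/(-873) = -1/873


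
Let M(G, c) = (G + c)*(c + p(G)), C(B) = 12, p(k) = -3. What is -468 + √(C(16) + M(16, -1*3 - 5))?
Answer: -468 + 2*I*√19 ≈ -468.0 + 8.7178*I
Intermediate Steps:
M(G, c) = (-3 + c)*(G + c) (M(G, c) = (G + c)*(c - 3) = (G + c)*(-3 + c) = (-3 + c)*(G + c))
-468 + √(C(16) + M(16, -1*3 - 5)) = -468 + √(12 + ((-1*3 - 5)² - 3*16 - 3*(-1*3 - 5) + 16*(-1*3 - 5))) = -468 + √(12 + ((-3 - 5)² - 48 - 3*(-3 - 5) + 16*(-3 - 5))) = -468 + √(12 + ((-8)² - 48 - 3*(-8) + 16*(-8))) = -468 + √(12 + (64 - 48 + 24 - 128)) = -468 + √(12 - 88) = -468 + √(-76) = -468 + 2*I*√19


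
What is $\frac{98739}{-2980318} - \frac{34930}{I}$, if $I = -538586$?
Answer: $\frac{25461532343}{802578775174} \approx 0.031725$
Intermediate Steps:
$\frac{98739}{-2980318} - \frac{34930}{I} = \frac{98739}{-2980318} - \frac{34930}{-538586} = 98739 \left(- \frac{1}{2980318}\right) - - \frac{17465}{269293} = - \frac{98739}{2980318} + \frac{17465}{269293} = \frac{25461532343}{802578775174}$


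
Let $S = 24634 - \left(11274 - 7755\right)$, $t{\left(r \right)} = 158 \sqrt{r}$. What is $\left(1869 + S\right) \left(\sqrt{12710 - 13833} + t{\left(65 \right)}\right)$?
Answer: $3631472 \sqrt{65} + 22984 i \sqrt{1123} \approx 2.9278 \cdot 10^{7} + 7.7022 \cdot 10^{5} i$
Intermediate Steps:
$S = 21115$ ($S = 24634 - \left(11274 - 7755\right) = 24634 - 3519 = 21115$)
$\left(1869 + S\right) \left(\sqrt{12710 - 13833} + t{\left(65 \right)}\right) = \left(1869 + 21115\right) \left(\sqrt{12710 - 13833} + 158 \sqrt{65}\right) = 22984 \left(\sqrt{-1123} + 158 \sqrt{65}\right) = 22984 \left(i \sqrt{1123} + 158 \sqrt{65}\right) = 22984 \left(158 \sqrt{65} + i \sqrt{1123}\right) = 3631472 \sqrt{65} + 22984 i \sqrt{1123}$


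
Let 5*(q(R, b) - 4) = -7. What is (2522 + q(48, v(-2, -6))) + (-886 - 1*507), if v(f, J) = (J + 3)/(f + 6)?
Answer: 5658/5 ≈ 1131.6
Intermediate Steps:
v(f, J) = (3 + J)/(6 + f)
q(R, b) = 13/5 (q(R, b) = 4 + (⅕)*(-7) = 4 - 7/5 = 13/5)
(2522 + q(48, v(-2, -6))) + (-886 - 1*507) = (2522 + 13/5) + (-886 - 1*507) = 12623/5 + (-886 - 507) = 12623/5 - 1393 = 5658/5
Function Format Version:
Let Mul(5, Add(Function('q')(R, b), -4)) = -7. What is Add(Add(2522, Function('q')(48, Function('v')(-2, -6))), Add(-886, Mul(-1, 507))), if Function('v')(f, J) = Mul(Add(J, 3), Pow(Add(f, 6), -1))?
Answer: Rational(5658, 5) ≈ 1131.6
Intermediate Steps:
Function('v')(f, J) = Mul(Pow(Add(6, f), -1), Add(3, J)) (Function('v')(f, J) = Mul(Add(3, J), Pow(Add(6, f), -1)) = Mul(Pow(Add(6, f), -1), Add(3, J)))
Function('q')(R, b) = Rational(13, 5) (Function('q')(R, b) = Add(4, Mul(Rational(1, 5), -7)) = Add(4, Rational(-7, 5)) = Rational(13, 5))
Add(Add(2522, Function('q')(48, Function('v')(-2, -6))), Add(-886, Mul(-1, 507))) = Add(Add(2522, Rational(13, 5)), Add(-886, Mul(-1, 507))) = Add(Rational(12623, 5), Add(-886, -507)) = Add(Rational(12623, 5), -1393) = Rational(5658, 5)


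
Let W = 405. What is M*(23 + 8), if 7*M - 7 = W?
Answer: 12772/7 ≈ 1824.6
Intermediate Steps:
M = 412/7 (M = 1 + (⅐)*405 = 1 + 405/7 = 412/7 ≈ 58.857)
M*(23 + 8) = 412*(23 + 8)/7 = (412/7)*31 = 12772/7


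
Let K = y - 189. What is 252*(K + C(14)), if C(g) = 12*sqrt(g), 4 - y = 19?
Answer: -51408 + 3024*sqrt(14) ≈ -40093.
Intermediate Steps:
y = -15 (y = 4 - 1*19 = 4 - 19 = -15)
K = -204 (K = -15 - 189 = -204)
252*(K + C(14)) = 252*(-204 + 12*sqrt(14)) = -51408 + 3024*sqrt(14)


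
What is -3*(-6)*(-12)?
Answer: -216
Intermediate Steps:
-3*(-6)*(-12) = 18*(-12) = -216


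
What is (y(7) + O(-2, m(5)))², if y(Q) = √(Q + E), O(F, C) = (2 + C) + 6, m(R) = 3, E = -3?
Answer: 169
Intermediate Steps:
O(F, C) = 8 + C
y(Q) = √(-3 + Q) (y(Q) = √(Q - 3) = √(-3 + Q))
(y(7) + O(-2, m(5)))² = (√(-3 + 7) + (8 + 3))² = (√4 + 11)² = (2 + 11)² = 13² = 169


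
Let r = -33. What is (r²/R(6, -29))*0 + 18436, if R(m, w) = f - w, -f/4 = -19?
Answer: 18436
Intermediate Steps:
f = 76 (f = -4*(-19) = 76)
R(m, w) = 76 - w
(r²/R(6, -29))*0 + 18436 = ((-33)²/(76 - 1*(-29)))*0 + 18436 = (1089/(76 + 29))*0 + 18436 = (1089/105)*0 + 18436 = (1089*(1/105))*0 + 18436 = (363/35)*0 + 18436 = 0 + 18436 = 18436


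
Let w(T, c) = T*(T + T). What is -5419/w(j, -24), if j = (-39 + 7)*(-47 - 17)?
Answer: -5419/8388608 ≈ -0.00064600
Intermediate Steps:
j = 2048 (j = -32*(-64) = 2048)
w(T, c) = 2*T² (w(T, c) = T*(2*T) = 2*T²)
-5419/w(j, -24) = -5419/(2*2048²) = -5419/(2*4194304) = -5419/8388608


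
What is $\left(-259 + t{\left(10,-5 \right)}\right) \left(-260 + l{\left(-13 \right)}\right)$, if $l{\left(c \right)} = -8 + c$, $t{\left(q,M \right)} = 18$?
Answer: $67721$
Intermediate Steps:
$\left(-259 + t{\left(10,-5 \right)}\right) \left(-260 + l{\left(-13 \right)}\right) = \left(-259 + 18\right) \left(-260 - 21\right) = - 241 \left(-260 - 21\right) = \left(-241\right) \left(-281\right) = 67721$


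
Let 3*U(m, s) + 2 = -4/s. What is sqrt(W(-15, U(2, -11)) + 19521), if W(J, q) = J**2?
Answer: 3*sqrt(2194) ≈ 140.52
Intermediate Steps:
U(m, s) = -2/3 - 4/(3*s) (U(m, s) = -2/3 + (-4/s)/3 = -2/3 - 4/(3*s))
sqrt(W(-15, U(2, -11)) + 19521) = sqrt((-15)**2 + 19521) = sqrt(225 + 19521) = sqrt(19746) = 3*sqrt(2194)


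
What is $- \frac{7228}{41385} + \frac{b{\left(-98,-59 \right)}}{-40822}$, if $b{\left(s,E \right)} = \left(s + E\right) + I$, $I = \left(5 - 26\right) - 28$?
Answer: $- \frac{143268053}{844709235} \approx -0.16961$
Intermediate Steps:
$I = -49$ ($I = -21 - 28 = -49$)
$b{\left(s,E \right)} = -49 + E + s$ ($b{\left(s,E \right)} = \left(s + E\right) - 49 = \left(E + s\right) - 49 = -49 + E + s$)
$- \frac{7228}{41385} + \frac{b{\left(-98,-59 \right)}}{-40822} = - \frac{7228}{41385} + \frac{-49 - 59 - 98}{-40822} = \left(-7228\right) \frac{1}{41385} - - \frac{103}{20411} = - \frac{7228}{41385} + \frac{103}{20411} = - \frac{143268053}{844709235}$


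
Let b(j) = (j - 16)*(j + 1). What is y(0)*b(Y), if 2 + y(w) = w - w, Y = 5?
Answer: 132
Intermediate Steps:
b(j) = (1 + j)*(-16 + j) (b(j) = (-16 + j)*(1 + j) = (1 + j)*(-16 + j))
y(w) = -2 (y(w) = -2 + (w - w) = -2 + 0 = -2)
y(0)*b(Y) = -2*(-16 + 5**2 - 15*5) = -2*(-16 + 25 - 75) = -2*(-66) = 132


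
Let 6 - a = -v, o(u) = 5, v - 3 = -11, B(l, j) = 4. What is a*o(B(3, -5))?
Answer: -10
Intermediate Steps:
v = -8 (v = 3 - 11 = -8)
a = -2 (a = 6 - (-1)*(-8) = 6 - 1*8 = 6 - 8 = -2)
a*o(B(3, -5)) = -2*5 = -10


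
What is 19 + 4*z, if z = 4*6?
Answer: 115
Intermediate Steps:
z = 24
19 + 4*z = 19 + 4*24 = 19 + 96 = 115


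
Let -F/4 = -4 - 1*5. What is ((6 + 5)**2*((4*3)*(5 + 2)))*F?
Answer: 365904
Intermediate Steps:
F = 36 (F = -4*(-4 - 1*5) = -4*(-4 - 5) = -4*(-9) = 36)
((6 + 5)**2*((4*3)*(5 + 2)))*F = ((6 + 5)**2*((4*3)*(5 + 2)))*36 = (11**2*(12*7))*36 = (121*84)*36 = 10164*36 = 365904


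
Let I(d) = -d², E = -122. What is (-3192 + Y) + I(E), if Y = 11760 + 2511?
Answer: -3805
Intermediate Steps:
Y = 14271
(-3192 + Y) + I(E) = (-3192 + 14271) - 1*(-122)² = 11079 - 1*14884 = 11079 - 14884 = -3805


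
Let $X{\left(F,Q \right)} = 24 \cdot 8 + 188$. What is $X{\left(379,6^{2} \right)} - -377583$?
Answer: $377963$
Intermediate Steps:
$X{\left(F,Q \right)} = 380$ ($X{\left(F,Q \right)} = 192 + 188 = 380$)
$X{\left(379,6^{2} \right)} - -377583 = 380 - -377583 = 380 + 377583 = 377963$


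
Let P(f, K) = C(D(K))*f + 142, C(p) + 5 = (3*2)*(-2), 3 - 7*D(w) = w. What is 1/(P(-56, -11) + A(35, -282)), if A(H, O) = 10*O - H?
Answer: -1/1761 ≈ -0.00056786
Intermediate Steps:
D(w) = 3/7 - w/7
C(p) = -17 (C(p) = -5 + (3*2)*(-2) = -5 + 6*(-2) = -5 - 12 = -17)
A(H, O) = -H + 10*O
P(f, K) = 142 - 17*f (P(f, K) = -17*f + 142 = 142 - 17*f)
1/(P(-56, -11) + A(35, -282)) = 1/((142 - 17*(-56)) + (-1*35 + 10*(-282))) = 1/((142 + 952) + (-35 - 2820)) = 1/(1094 - 2855) = 1/(-1761) = -1/1761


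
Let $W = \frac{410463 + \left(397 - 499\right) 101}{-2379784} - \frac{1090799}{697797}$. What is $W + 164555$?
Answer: $\frac{273258167587314907}{1660606135848} \approx 1.6455 \cdot 10^{5}$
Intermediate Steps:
$W = - \frac{2875097152733}{1660606135848}$ ($W = \left(410463 - 10302\right) \left(- \frac{1}{2379784}\right) - \frac{1090799}{697797} = 400161 \left(- \frac{1}{2379784}\right) - \frac{1090799}{697797} = - \frac{400161}{2379784} - \frac{1090799}{697797} = - \frac{2875097152733}{1660606135848} \approx -1.7314$)
$W + 164555 = - \frac{2875097152733}{1660606135848} + 164555 = \frac{273258167587314907}{1660606135848}$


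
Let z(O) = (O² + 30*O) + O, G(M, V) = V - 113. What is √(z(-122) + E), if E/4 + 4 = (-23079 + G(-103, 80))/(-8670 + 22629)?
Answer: √2961395646/517 ≈ 105.26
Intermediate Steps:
G(M, V) = -113 + V
z(O) = O² + 31*O
E = -11696/517 (E = -16 + 4*((-23079 + (-113 + 80))/(-8670 + 22629)) = -16 + 4*((-23079 - 33)/13959) = -16 + 4*(-23112*1/13959) = -16 + 4*(-856/517) = -16 - 3424/517 = -11696/517 ≈ -22.623)
√(z(-122) + E) = √(-122*(31 - 122) - 11696/517) = √(-122*(-91) - 11696/517) = √(11102 - 11696/517) = √(5728038/517) = √2961395646/517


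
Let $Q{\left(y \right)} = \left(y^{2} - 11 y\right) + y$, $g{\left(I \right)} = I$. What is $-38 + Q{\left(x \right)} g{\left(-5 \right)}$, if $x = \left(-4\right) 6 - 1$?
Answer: $-4413$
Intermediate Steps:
$x = -25$ ($x = -24 - 1 = -25$)
$Q{\left(y \right)} = y^{2} - 10 y$
$-38 + Q{\left(x \right)} g{\left(-5 \right)} = -38 + - 25 \left(-10 - 25\right) \left(-5\right) = -38 + \left(-25\right) \left(-35\right) \left(-5\right) = -38 + 875 \left(-5\right) = -38 - 4375 = -4413$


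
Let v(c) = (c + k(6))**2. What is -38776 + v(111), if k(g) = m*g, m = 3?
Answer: -22135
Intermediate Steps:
k(g) = 3*g
v(c) = (18 + c)**2 (v(c) = (c + 3*6)**2 = (c + 18)**2 = (18 + c)**2)
-38776 + v(111) = -38776 + (18 + 111)**2 = -38776 + 129**2 = -38776 + 16641 = -22135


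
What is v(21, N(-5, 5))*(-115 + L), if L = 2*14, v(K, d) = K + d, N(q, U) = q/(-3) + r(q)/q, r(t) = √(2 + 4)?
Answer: -1972 + 87*√6/5 ≈ -1929.4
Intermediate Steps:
r(t) = √6
N(q, U) = -q/3 + √6/q (N(q, U) = q/(-3) + √6/q = q*(-⅓) + √6/q = -q/3 + √6/q)
L = 28
v(21, N(-5, 5))*(-115 + L) = (21 + (-⅓*(-5) + √6/(-5)))*(-115 + 28) = (21 + (5/3 + √6*(-⅕)))*(-87) = (21 + (5/3 - √6/5))*(-87) = (68/3 - √6/5)*(-87) = -1972 + 87*√6/5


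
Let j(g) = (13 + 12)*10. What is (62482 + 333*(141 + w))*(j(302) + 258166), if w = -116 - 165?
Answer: 4098994592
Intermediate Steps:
w = -281
j(g) = 250 (j(g) = 25*10 = 250)
(62482 + 333*(141 + w))*(j(302) + 258166) = (62482 + 333*(141 - 281))*(250 + 258166) = (62482 + 333*(-140))*258416 = (62482 - 46620)*258416 = 15862*258416 = 4098994592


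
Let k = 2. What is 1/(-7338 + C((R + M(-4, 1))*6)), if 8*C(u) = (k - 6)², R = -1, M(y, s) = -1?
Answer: -1/7336 ≈ -0.00013631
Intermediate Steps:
C(u) = 2 (C(u) = (2 - 6)²/8 = (⅛)*(-4)² = (⅛)*16 = 2)
1/(-7338 + C((R + M(-4, 1))*6)) = 1/(-7338 + 2) = 1/(-7336) = -1/7336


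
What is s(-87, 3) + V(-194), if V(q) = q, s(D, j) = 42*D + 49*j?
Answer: -3701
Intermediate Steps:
s(-87, 3) + V(-194) = (42*(-87) + 49*3) - 194 = (-3654 + 147) - 194 = -3507 - 194 = -3701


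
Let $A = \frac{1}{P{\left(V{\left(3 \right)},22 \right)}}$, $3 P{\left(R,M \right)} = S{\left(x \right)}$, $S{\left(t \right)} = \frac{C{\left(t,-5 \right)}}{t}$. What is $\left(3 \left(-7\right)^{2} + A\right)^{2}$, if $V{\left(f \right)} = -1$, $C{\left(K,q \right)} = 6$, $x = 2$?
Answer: $21904$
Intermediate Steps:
$S{\left(t \right)} = \frac{6}{t}$
$P{\left(R,M \right)} = 1$ ($P{\left(R,M \right)} = \frac{6 \cdot \frac{1}{2}}{3} = \frac{1}{3} \cdot 3 = 1$)
$A = 1$ ($A = 1^{-1} = 1$)
$\left(3 \left(-7\right)^{2} + A\right)^{2} = \left(3 \left(-7\right)^{2} + 1\right)^{2} = \left(3 \cdot 49 + 1\right)^{2} = \left(147 + 1\right)^{2} = 148^{2} = 21904$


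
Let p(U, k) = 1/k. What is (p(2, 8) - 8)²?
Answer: 3969/64 ≈ 62.016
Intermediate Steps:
(p(2, 8) - 8)² = (1/8 - 8)² = (⅛ - 8)² = (-63/8)² = 3969/64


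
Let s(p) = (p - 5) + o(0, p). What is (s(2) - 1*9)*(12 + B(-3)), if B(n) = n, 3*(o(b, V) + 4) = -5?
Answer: -159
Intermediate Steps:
o(b, V) = -17/3 (o(b, V) = -4 + (1/3)*(-5) = -4 - 5/3 = -17/3)
s(p) = -32/3 + p (s(p) = (p - 5) - 17/3 = (-5 + p) - 17/3 = -32/3 + p)
(s(2) - 1*9)*(12 + B(-3)) = ((-32/3 + 2) - 1*9)*(12 - 3) = (-26/3 - 9)*9 = -53/3*9 = -159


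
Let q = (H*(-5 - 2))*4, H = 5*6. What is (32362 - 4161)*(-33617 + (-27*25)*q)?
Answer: 15041933983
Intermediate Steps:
H = 30
q = -840 (q = (30*(-5 - 2))*4 = (30*(-7))*4 = -210*4 = -840)
(32362 - 4161)*(-33617 + (-27*25)*q) = (32362 - 4161)*(-33617 - 27*25*(-840)) = 28201*(-33617 - 675*(-840)) = 28201*(-33617 + 567000) = 28201*533383 = 15041933983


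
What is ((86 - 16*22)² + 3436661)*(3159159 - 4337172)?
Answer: -4131782822421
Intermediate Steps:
((86 - 16*22)² + 3436661)*(3159159 - 4337172) = ((86 - 352)² + 3436661)*(-1178013) = ((-266)² + 3436661)*(-1178013) = (70756 + 3436661)*(-1178013) = 3507417*(-1178013) = -4131782822421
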